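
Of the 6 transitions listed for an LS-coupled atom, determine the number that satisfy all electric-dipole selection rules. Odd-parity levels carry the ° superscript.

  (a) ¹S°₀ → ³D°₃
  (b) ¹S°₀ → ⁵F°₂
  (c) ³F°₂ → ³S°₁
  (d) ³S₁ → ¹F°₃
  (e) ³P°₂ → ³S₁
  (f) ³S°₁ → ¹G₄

1

(a) forbidden (parity, ΔS, ΔL, ΔJ fail)
(b) forbidden (parity, ΔS, ΔL, ΔJ fail)
(c) forbidden (parity, ΔL fail)
(d) forbidden (ΔS, ΔL, ΔJ fail)
(e) allowed
(f) forbidden (ΔS, ΔL, ΔJ fail)
Total allowed: 1 of 6.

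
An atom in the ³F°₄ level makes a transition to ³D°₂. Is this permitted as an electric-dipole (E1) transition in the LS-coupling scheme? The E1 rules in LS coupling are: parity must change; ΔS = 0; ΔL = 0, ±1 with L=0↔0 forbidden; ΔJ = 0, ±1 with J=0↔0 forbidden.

forbidden

Reading off the term symbols: S 1→1, L 3→2, J 4→2, parity odd→odd.
ΔJ = 0, ±1 (not J=0↔0): J: 4 → 2, ΔJ = -2 — ✗.
Parity must change: odd → odd — ✗.
ΔL = 0, ±1 (not L=0↔0): L: 3 → 2, ΔL = -1 — ✓.
ΔS = 0: S: 1 → 1 — ✓.
Rule(s) violated: parity, ΔJ.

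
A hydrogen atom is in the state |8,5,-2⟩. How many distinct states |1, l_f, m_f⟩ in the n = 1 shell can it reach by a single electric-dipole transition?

0

E1 requires l_f ∈ {4, 6}, but neither lies in [0, 0], so no final state is reachable.
Total: 0.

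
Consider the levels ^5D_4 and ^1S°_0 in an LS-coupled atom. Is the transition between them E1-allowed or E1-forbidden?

Reading off the term symbols: S 2→0, L 2→0, J 4→0, parity even→odd.
ΔL = 0, ±1 (not L=0↔0): L: 2 → 0, ΔL = -2 — fails.
ΔJ = 0, ±1 (not J=0↔0): J: 4 → 0, ΔJ = -4 — fails.
Parity must change: even → odd — ok.
ΔS = 0: S: 2 → 0 — fails.
Rule(s) violated: ΔS, ΔL, ΔJ.

forbidden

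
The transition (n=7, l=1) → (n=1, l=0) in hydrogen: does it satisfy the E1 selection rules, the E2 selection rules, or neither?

E1

Δl = 0 − 1 = -1; l_i + l_f = 1.
E1 (Δl = ±1): satisfied.
E2 (Δl = 0,±2, l_i+l_f ≥ 2): not satisfied.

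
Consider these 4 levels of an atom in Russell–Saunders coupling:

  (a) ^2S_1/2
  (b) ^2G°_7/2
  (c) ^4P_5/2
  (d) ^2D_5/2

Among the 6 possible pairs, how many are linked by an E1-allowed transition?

0

(a)–(b): forbidden (ΔL, ΔJ).
(a)–(c): forbidden (parity, ΔS, ΔJ).
(a)–(d): forbidden (parity, ΔL, ΔJ).
(b)–(c): forbidden (ΔS, ΔL).
(b)–(d): forbidden (ΔL).
(c)–(d): forbidden (parity, ΔS).
Allowed pairs: 0 of 6.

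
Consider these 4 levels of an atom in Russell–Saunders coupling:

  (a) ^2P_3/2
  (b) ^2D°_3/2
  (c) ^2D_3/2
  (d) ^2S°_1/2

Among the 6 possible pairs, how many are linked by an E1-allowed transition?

3

(a)–(b): allowed.
(a)–(c): forbidden (parity).
(a)–(d): allowed.
(b)–(c): allowed.
(b)–(d): forbidden (parity, ΔL).
(c)–(d): forbidden (ΔL).
Allowed pairs: 3 of 6.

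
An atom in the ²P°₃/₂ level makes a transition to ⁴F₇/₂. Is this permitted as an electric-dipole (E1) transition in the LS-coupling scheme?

Initial level: S=1/2, L=1, J=3/2, parity odd. Final level: S=3/2, L=3, J=7/2, parity even.
ΔL = 0, ±1 (not L=0↔0): L: 1 → 3, ΔL = +2 — violated.
ΔJ = 0, ±1 (not J=0↔0): J: 3/2 → 7/2, ΔJ = +2 — violated.
Parity must change: odd → even — satisfied.
ΔS = 0: S: 1/2 → 3/2 — violated.
Rule(s) violated: ΔS, ΔL, ΔJ.

forbidden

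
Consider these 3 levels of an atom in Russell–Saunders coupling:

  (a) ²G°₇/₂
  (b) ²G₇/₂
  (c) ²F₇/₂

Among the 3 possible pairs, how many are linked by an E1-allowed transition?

2

(a)–(b): allowed.
(a)–(c): allowed.
(b)–(c): forbidden (parity).
Allowed pairs: 2 of 3.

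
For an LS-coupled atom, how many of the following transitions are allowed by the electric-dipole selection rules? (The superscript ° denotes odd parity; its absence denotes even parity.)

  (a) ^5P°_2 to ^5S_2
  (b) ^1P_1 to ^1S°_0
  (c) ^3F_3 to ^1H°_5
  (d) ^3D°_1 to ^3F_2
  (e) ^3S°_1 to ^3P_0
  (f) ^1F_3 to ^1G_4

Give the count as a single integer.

(a) allowed
(b) allowed
(c) forbidden (ΔS, ΔL, ΔJ fail)
(d) allowed
(e) allowed
(f) forbidden (parity fails)
Total allowed: 4 of 6.

4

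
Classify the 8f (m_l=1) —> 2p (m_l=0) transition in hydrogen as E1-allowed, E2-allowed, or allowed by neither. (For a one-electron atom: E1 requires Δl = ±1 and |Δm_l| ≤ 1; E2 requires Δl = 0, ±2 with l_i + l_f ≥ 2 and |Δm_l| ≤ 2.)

E2

Δl = 1 − 3 = -2; l_i + l_f = 4.
Δm_l = -1.
E1 (Δl = ±1, |Δm_l| ≤ 1): not satisfied.
E2 (Δl = 0,±2, l_i+l_f ≥ 2, |Δm_l| ≤ 2): satisfied.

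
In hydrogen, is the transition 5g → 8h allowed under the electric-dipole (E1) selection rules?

Initial l = 4, final l = 5, so Δl = +1. E1 requires Δl = ±1: ✓.
All E1 selection rules are satisfied.

allowed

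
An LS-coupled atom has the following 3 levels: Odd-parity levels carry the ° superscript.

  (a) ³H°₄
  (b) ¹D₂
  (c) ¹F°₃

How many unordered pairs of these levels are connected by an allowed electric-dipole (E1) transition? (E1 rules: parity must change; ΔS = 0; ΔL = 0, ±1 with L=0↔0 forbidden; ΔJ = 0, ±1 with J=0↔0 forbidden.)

(a)–(b): forbidden (ΔS, ΔL, ΔJ).
(a)–(c): forbidden (parity, ΔS, ΔL).
(b)–(c): allowed.
Allowed pairs: 1 of 3.

1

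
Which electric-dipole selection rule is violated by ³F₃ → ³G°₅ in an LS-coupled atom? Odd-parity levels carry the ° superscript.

the ΔJ = 0, ±1 rule

Parity must change: even → odd — ok.
ΔS = 0: S: 1 → 1 — ok.
ΔL = 0, ±1 (not L=0↔0): L: 3 → 4, ΔL = +1 — ok.
ΔJ = 0, ±1 (not J=0↔0): J: 3 → 5, ΔJ = +2 — fails.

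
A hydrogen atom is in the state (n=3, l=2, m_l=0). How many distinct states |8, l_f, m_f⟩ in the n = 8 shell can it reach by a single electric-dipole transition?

6

E1 requires Δl = ±1, so l_f ∈ {1, 3}; with 0 ≤ l_f ≤ n_f−1 = 7, the allowed l_f values are {1, 3}.
For l_f = 1: m_f ∈ {m_i−1, m_i, m_i+1} ∩ [−1, 1] = {-1, 0, 1} → 3 states.
For l_f = 3: m_f ∈ {m_i−1, m_i, m_i+1} ∩ [−3, 3] = {-1, 0, 1} → 3 states.
Total: 6.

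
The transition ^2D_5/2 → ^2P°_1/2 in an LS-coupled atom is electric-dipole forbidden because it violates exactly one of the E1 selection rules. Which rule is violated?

the ΔJ = 0, ±1 rule

Reading off the term symbols: S 1/2→1/2, L 2→1, J 5/2→1/2, parity even→odd.
ΔL = 0, ±1 (not L=0↔0): L: 2 → 1, ΔL = -1 — ok.
Parity must change: even → odd — ok.
ΔJ = 0, ±1 (not J=0↔0): J: 5/2 → 1/2, ΔJ = -2 — fails.
ΔS = 0: S: 1/2 → 1/2 — ok.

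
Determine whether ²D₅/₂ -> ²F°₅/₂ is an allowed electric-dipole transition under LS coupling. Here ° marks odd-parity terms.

allowed

Initial level: S=1/2, L=2, J=5/2, parity even. Final level: S=1/2, L=3, J=5/2, parity odd.
ΔJ = 0, ±1 (not J=0↔0): J: 5/2 → 5/2, ΔJ = +0 — passes.
Parity must change: even → odd — passes.
ΔS = 0: S: 1/2 → 1/2 — passes.
ΔL = 0, ±1 (not L=0↔0): L: 2 → 3, ΔL = +1 — passes.
All four E1 rules are satisfied.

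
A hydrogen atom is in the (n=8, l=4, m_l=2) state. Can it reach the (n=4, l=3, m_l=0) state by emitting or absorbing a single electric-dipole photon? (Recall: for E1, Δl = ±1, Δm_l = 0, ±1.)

forbidden

Initial l = 4, final l = 3, so Δl = -1. E1 requires Δl = ±1: ✓.
Δm_l = 0 − (2) = -2. E1 requires Δm_l = 0, ±1: ✗.
The transition is electric-dipole forbidden.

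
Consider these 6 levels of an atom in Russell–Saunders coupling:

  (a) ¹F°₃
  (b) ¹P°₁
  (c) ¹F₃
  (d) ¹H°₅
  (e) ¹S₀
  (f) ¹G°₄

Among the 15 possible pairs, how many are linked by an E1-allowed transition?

(a)–(b): forbidden (parity, ΔL, ΔJ).
(a)–(c): allowed.
(a)–(d): forbidden (parity, ΔL, ΔJ).
(a)–(e): forbidden (ΔL, ΔJ).
(a)–(f): forbidden (parity).
(b)–(c): forbidden (ΔL, ΔJ).
(b)–(d): forbidden (parity, ΔL, ΔJ).
(b)–(e): allowed.
(b)–(f): forbidden (parity, ΔL, ΔJ).
(c)–(d): forbidden (ΔL, ΔJ).
(c)–(e): forbidden (parity, ΔL, ΔJ).
(c)–(f): allowed.
(d)–(e): forbidden (ΔL, ΔJ).
(d)–(f): forbidden (parity).
(e)–(f): forbidden (ΔL, ΔJ).
Allowed pairs: 3 of 15.

3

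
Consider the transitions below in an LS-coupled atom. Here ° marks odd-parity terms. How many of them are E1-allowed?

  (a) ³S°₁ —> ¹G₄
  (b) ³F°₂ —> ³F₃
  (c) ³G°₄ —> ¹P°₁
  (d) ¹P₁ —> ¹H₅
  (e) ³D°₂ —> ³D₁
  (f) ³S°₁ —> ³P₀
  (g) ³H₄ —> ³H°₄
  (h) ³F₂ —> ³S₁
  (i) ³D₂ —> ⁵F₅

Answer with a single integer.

4

(a) forbidden (ΔS, ΔL, ΔJ fail)
(b) allowed
(c) forbidden (parity, ΔS, ΔL, ΔJ fail)
(d) forbidden (parity, ΔL, ΔJ fail)
(e) allowed
(f) allowed
(g) allowed
(h) forbidden (parity, ΔL fail)
(i) forbidden (parity, ΔS, ΔJ fail)
Total allowed: 4 of 9.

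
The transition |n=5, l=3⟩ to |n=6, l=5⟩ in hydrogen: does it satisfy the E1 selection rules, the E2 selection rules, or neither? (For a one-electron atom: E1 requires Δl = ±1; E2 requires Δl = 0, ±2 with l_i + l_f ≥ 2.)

Δl = 5 − 3 = +2; l_i + l_f = 8.
E1 (Δl = ±1): not satisfied.
E2 (Δl = 0,±2, l_i+l_f ≥ 2): satisfied.

E2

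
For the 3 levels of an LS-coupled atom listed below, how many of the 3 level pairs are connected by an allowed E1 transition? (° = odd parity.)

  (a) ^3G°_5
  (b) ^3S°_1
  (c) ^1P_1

0

(a)–(b): forbidden (parity, ΔL, ΔJ).
(a)–(c): forbidden (ΔS, ΔL, ΔJ).
(b)–(c): forbidden (ΔS).
Allowed pairs: 0 of 3.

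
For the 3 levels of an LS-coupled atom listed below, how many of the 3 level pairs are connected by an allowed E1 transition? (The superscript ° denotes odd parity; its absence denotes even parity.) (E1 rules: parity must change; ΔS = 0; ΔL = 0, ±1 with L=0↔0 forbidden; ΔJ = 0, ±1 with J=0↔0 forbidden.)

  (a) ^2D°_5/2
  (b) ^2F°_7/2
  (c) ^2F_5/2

(a)–(b): forbidden (parity).
(a)–(c): allowed.
(b)–(c): allowed.
Allowed pairs: 2 of 3.

2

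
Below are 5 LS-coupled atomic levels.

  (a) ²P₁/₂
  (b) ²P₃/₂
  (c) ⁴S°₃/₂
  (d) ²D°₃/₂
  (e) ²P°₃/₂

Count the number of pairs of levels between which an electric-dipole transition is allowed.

4

(a)–(b): forbidden (parity).
(a)–(c): forbidden (ΔS).
(a)–(d): allowed.
(a)–(e): allowed.
(b)–(c): forbidden (ΔS).
(b)–(d): allowed.
(b)–(e): allowed.
(c)–(d): forbidden (parity, ΔS, ΔL).
(c)–(e): forbidden (parity, ΔS).
(d)–(e): forbidden (parity).
Allowed pairs: 4 of 10.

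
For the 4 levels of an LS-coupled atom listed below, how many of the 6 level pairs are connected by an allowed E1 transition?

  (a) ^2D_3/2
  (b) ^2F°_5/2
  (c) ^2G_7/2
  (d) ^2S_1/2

(a)–(b): allowed.
(a)–(c): forbidden (parity, ΔL, ΔJ).
(a)–(d): forbidden (parity, ΔL).
(b)–(c): allowed.
(b)–(d): forbidden (ΔL, ΔJ).
(c)–(d): forbidden (parity, ΔL, ΔJ).
Allowed pairs: 2 of 6.

2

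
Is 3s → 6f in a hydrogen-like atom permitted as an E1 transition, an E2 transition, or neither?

Δl = 3 − 0 = +3; l_i + l_f = 3.
E1 (Δl = ±1): not satisfied.
E2 (Δl = 0,±2, l_i+l_f ≥ 2): not satisfied.

neither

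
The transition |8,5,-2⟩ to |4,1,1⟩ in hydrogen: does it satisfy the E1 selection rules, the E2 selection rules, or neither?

Δl = 1 − 5 = -4; l_i + l_f = 6.
Δm_l = +3.
E1 (Δl = ±1, |Δm_l| ≤ 1): not satisfied.
E2 (Δl = 0,±2, l_i+l_f ≥ 2, |Δm_l| ≤ 2): not satisfied.

neither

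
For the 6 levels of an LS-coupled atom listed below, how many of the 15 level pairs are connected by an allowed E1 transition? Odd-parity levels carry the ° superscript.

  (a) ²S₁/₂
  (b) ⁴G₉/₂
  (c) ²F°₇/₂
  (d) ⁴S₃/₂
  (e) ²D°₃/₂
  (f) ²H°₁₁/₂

0

(a)–(b): forbidden (parity, ΔS, ΔL, ΔJ).
(a)–(c): forbidden (ΔL, ΔJ).
(a)–(d): forbidden (parity, ΔS, ΔL).
(a)–(e): forbidden (ΔL).
(a)–(f): forbidden (ΔL, ΔJ).
(b)–(c): forbidden (ΔS).
(b)–(d): forbidden (parity, ΔL, ΔJ).
(b)–(e): forbidden (ΔS, ΔL, ΔJ).
(b)–(f): forbidden (ΔS).
(c)–(d): forbidden (ΔS, ΔL, ΔJ).
(c)–(e): forbidden (parity, ΔJ).
(c)–(f): forbidden (parity, ΔL, ΔJ).
(d)–(e): forbidden (ΔS, ΔL).
(d)–(f): forbidden (ΔS, ΔL, ΔJ).
(e)–(f): forbidden (parity, ΔL, ΔJ).
Allowed pairs: 0 of 15.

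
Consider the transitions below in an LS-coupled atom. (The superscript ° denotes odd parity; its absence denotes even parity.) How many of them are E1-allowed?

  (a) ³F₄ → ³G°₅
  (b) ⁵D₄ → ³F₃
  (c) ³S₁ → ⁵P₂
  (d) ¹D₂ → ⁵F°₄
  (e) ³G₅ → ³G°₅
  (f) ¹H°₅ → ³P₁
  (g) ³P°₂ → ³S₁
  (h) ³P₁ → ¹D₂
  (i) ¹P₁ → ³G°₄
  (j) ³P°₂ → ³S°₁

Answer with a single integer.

3

(a) allowed
(b) forbidden (parity, ΔS fail)
(c) forbidden (parity, ΔS fail)
(d) forbidden (ΔS, ΔJ fail)
(e) allowed
(f) forbidden (ΔS, ΔL, ΔJ fail)
(g) allowed
(h) forbidden (parity, ΔS fail)
(i) forbidden (ΔS, ΔL, ΔJ fail)
(j) forbidden (parity fails)
Total allowed: 3 of 10.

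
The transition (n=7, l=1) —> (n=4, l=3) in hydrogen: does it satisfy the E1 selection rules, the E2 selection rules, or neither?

Δl = 3 − 1 = +2; l_i + l_f = 4.
E1 (Δl = ±1): not satisfied.
E2 (Δl = 0,±2, l_i+l_f ≥ 2): satisfied.

E2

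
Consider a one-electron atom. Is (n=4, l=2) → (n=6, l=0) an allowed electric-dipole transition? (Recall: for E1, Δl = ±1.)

forbidden

Δl = 0 − 2 = -2; the E1 rule Δl = ±1 is violated.
The transition is electric-dipole forbidden.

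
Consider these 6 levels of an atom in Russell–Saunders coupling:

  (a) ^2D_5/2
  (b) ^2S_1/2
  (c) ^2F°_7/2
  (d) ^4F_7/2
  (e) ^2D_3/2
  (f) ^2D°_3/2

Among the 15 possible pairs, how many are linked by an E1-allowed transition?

3

(a)–(b): forbidden (parity, ΔL, ΔJ).
(a)–(c): allowed.
(a)–(d): forbidden (parity, ΔS).
(a)–(e): forbidden (parity).
(a)–(f): allowed.
(b)–(c): forbidden (ΔL, ΔJ).
(b)–(d): forbidden (parity, ΔS, ΔL, ΔJ).
(b)–(e): forbidden (parity, ΔL).
(b)–(f): forbidden (ΔL).
(c)–(d): forbidden (ΔS).
(c)–(e): forbidden (ΔJ).
(c)–(f): forbidden (parity, ΔJ).
(d)–(e): forbidden (parity, ΔS, ΔJ).
(d)–(f): forbidden (ΔS, ΔJ).
(e)–(f): allowed.
Allowed pairs: 3 of 15.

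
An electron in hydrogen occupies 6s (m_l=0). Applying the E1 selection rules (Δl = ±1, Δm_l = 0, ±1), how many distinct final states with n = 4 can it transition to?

3

E1 requires Δl = ±1, so l_f ∈ {-1, 1}; with 0 ≤ l_f ≤ n_f−1 = 3, the allowed l_f values are {1}.
For l_f = 1: m_f ∈ {m_i−1, m_i, m_i+1} ∩ [−1, 1] = {-1, 0, 1} → 3 states.
Total: 3.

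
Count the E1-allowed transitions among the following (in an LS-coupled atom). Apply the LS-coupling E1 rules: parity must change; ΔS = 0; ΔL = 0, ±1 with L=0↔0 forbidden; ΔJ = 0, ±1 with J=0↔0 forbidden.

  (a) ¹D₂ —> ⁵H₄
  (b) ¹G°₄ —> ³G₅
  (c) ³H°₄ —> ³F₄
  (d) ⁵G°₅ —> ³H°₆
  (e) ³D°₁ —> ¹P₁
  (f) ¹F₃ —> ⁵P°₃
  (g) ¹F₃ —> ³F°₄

(a) forbidden (parity, ΔS, ΔL, ΔJ fail)
(b) forbidden (ΔS fails)
(c) forbidden (ΔL fails)
(d) forbidden (parity, ΔS fail)
(e) forbidden (ΔS fails)
(f) forbidden (ΔS, ΔL fail)
(g) forbidden (ΔS fails)
Total allowed: 0 of 7.

0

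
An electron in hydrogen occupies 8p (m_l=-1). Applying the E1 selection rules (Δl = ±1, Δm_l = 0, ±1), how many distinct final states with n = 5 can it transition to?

4

E1 requires Δl = ±1, so l_f ∈ {0, 2}; with 0 ≤ l_f ≤ n_f−1 = 4, the allowed l_f values are {0, 2}.
For l_f = 0: m_f ∈ {m_i−1, m_i, m_i+1} ∩ [−0, 0] = {0} → 1 state.
For l_f = 2: m_f ∈ {m_i−1, m_i, m_i+1} ∩ [−2, 2] = {-2, -1, 0} → 3 states.
Total: 4.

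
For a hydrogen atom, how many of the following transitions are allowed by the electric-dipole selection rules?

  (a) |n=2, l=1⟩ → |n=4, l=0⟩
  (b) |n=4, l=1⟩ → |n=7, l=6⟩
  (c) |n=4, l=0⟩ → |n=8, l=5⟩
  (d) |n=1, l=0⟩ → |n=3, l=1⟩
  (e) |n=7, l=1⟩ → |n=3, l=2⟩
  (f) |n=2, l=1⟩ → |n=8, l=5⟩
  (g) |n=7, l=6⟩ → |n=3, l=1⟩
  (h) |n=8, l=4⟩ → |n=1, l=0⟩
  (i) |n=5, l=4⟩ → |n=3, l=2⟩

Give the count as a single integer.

3

(a) allowed
(b) forbidden — Δl = +5 (E1 requires Δl = ±1)
(c) forbidden — Δl = +5 (E1 requires Δl = ±1)
(d) allowed
(e) allowed
(f) forbidden — Δl = +4 (E1 requires Δl = ±1)
(g) forbidden — Δl = -5 (E1 requires Δl = ±1)
(h) forbidden — Δl = -4 (E1 requires Δl = ±1)
(i) forbidden — Δl = -2 (E1 requires Δl = ±1)
Total allowed: 3 of 9.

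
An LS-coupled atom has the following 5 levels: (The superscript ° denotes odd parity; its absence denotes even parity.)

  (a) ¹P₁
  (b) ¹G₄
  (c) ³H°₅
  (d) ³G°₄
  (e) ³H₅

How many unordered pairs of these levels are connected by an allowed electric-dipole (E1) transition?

2

(a)–(b): forbidden (parity, ΔL, ΔJ).
(a)–(c): forbidden (ΔS, ΔL, ΔJ).
(a)–(d): forbidden (ΔS, ΔL, ΔJ).
(a)–(e): forbidden (parity, ΔS, ΔL, ΔJ).
(b)–(c): forbidden (ΔS).
(b)–(d): forbidden (ΔS).
(b)–(e): forbidden (parity, ΔS).
(c)–(d): forbidden (parity).
(c)–(e): allowed.
(d)–(e): allowed.
Allowed pairs: 2 of 10.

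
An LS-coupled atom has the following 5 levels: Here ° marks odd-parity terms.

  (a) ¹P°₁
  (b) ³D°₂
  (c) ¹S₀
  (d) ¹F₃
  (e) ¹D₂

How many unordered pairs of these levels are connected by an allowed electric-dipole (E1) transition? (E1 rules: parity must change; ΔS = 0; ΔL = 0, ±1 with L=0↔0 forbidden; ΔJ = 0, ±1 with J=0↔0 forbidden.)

2

(a)–(b): forbidden (parity, ΔS).
(a)–(c): allowed.
(a)–(d): forbidden (ΔL, ΔJ).
(a)–(e): allowed.
(b)–(c): forbidden (ΔS, ΔL, ΔJ).
(b)–(d): forbidden (ΔS).
(b)–(e): forbidden (ΔS).
(c)–(d): forbidden (parity, ΔL, ΔJ).
(c)–(e): forbidden (parity, ΔL, ΔJ).
(d)–(e): forbidden (parity).
Allowed pairs: 2 of 10.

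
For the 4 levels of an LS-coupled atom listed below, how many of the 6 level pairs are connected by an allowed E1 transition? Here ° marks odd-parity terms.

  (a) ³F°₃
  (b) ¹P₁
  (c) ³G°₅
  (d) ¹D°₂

1

(a)–(b): forbidden (ΔS, ΔL, ΔJ).
(a)–(c): forbidden (parity, ΔJ).
(a)–(d): forbidden (parity, ΔS).
(b)–(c): forbidden (ΔS, ΔL, ΔJ).
(b)–(d): allowed.
(c)–(d): forbidden (parity, ΔS, ΔL, ΔJ).
Allowed pairs: 1 of 6.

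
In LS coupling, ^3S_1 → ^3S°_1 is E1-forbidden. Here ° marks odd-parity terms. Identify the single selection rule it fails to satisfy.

Parity must change: even → odd — ✓.
ΔS = 0: S: 1 → 1 — ✓.
ΔL = 0, ±1 (not L=0↔0): L: 0 → 0, ΔL = +0 — ✗.
ΔJ = 0, ±1 (not J=0↔0): J: 1 → 1, ΔJ = +0 — ✓.

the L=0 ↔ L=0 exclusion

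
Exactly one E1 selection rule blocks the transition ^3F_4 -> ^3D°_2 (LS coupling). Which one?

Parity must change: even → odd — satisfied.
ΔS = 0: S: 1 → 1 — satisfied.
ΔL = 0, ±1 (not L=0↔0): L: 3 → 2, ΔL = -1 — satisfied.
ΔJ = 0, ±1 (not J=0↔0): J: 4 → 2, ΔJ = -2 — violated.

the ΔJ = 0, ±1 rule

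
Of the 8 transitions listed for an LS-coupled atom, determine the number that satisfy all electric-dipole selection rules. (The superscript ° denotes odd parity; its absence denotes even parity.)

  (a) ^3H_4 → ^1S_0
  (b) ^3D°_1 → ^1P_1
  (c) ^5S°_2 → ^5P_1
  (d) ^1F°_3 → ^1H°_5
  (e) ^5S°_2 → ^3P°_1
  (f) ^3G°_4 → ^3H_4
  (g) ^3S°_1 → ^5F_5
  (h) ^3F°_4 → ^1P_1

2

(a) forbidden (parity, ΔS, ΔL, ΔJ fail)
(b) forbidden (ΔS fails)
(c) allowed
(d) forbidden (parity, ΔL, ΔJ fail)
(e) forbidden (parity, ΔS fail)
(f) allowed
(g) forbidden (ΔS, ΔL, ΔJ fail)
(h) forbidden (ΔS, ΔL, ΔJ fail)
Total allowed: 2 of 8.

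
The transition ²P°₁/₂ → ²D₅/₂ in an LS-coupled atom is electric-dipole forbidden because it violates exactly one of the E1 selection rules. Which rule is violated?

the ΔJ = 0, ±1 rule

Reading off the term symbols: S 1/2→1/2, L 1→2, J 1/2→5/2, parity odd→even.
ΔL = 0, ±1 (not L=0↔0): L: 1 → 2, ΔL = +1 — ok.
ΔJ = 0, ±1 (not J=0↔0): J: 1/2 → 5/2, ΔJ = +2 — fails.
Parity must change: odd → even — ok.
ΔS = 0: S: 1/2 → 1/2 — ok.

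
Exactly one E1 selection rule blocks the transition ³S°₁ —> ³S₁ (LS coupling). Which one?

the L=0 ↔ L=0 exclusion

Reading off the term symbols: S 1→1, L 0→0, J 1→1, parity odd→even.
Parity must change: odd → even — passes.
ΔS = 0: S: 1 → 1 — passes.
ΔL = 0, ±1 (not L=0↔0): L: 0 → 0, ΔL = +0 — fails.
ΔJ = 0, ±1 (not J=0↔0): J: 1 → 1, ΔJ = +0 — passes.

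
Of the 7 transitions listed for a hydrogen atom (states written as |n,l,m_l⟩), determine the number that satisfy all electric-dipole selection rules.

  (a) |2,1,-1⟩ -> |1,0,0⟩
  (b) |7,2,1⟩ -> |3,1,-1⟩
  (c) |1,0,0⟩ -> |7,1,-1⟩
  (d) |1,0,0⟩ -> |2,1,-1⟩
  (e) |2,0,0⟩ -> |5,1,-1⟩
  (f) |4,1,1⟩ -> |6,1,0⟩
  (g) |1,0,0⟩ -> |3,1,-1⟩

(a) allowed
(b) forbidden — Δm_l = -2 (E1 requires Δm_l = 0, ±1)
(c) allowed
(d) allowed
(e) allowed
(f) forbidden — Δl = +0 (E1 requires Δl = ±1)
(g) allowed
Total allowed: 5 of 7.

5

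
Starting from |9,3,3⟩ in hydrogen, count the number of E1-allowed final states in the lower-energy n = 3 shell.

1

E1 requires Δl = ±1, so l_f ∈ {2, 4}; with 0 ≤ l_f ≤ n_f−1 = 2, the allowed l_f values are {2}.
For l_f = 2: m_f ∈ {m_i−1, m_i, m_i+1} ∩ [−2, 2] = {2} → 1 state.
Total: 1.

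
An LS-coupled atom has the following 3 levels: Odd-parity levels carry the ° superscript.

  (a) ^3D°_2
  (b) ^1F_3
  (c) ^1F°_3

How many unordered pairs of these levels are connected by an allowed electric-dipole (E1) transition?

1

(a)–(b): forbidden (ΔS).
(a)–(c): forbidden (parity, ΔS).
(b)–(c): allowed.
Allowed pairs: 1 of 3.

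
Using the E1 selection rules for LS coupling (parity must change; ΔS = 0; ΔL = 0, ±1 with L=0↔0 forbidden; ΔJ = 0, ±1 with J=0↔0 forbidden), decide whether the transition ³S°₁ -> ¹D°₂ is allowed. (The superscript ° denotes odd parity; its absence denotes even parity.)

Reading off the term symbols: S 1→0, L 0→2, J 1→2, parity odd→odd.
Parity must change: odd → odd — ✗.
ΔS = 0: S: 1 → 0 — ✗.
ΔL = 0, ±1 (not L=0↔0): L: 0 → 2, ΔL = +2 — ✗.
ΔJ = 0, ±1 (not J=0↔0): J: 1 → 2, ΔJ = +1 — ✓.
Rule(s) violated: parity, ΔS, ΔL.

forbidden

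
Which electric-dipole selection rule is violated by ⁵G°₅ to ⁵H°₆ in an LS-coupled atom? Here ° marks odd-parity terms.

parity

Initial level: S=2, L=4, J=5, parity odd. Final level: S=2, L=5, J=6, parity odd.
ΔS = 0: S: 2 → 2 — passes.
ΔL = 0, ±1 (not L=0↔0): L: 4 → 5, ΔL = +1 — passes.
ΔJ = 0, ±1 (not J=0↔0): J: 5 → 6, ΔJ = +1 — passes.
Parity must change: odd → odd — fails.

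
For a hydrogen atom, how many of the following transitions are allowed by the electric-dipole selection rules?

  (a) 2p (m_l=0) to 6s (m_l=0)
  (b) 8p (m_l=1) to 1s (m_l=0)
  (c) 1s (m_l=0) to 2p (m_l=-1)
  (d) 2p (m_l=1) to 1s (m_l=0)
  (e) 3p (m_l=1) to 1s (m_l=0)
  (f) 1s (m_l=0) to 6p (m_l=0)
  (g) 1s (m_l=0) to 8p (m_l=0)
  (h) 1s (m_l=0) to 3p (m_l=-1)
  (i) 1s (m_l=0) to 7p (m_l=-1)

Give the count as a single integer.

9

(a) allowed
(b) allowed
(c) allowed
(d) allowed
(e) allowed
(f) allowed
(g) allowed
(h) allowed
(i) allowed
Total allowed: 9 of 9.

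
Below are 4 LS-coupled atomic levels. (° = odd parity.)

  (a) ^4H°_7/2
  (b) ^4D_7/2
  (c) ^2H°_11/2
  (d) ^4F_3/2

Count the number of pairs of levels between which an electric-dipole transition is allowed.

(a)–(b): forbidden (ΔL).
(a)–(c): forbidden (parity, ΔS, ΔJ).
(a)–(d): forbidden (ΔL, ΔJ).
(b)–(c): forbidden (ΔS, ΔL, ΔJ).
(b)–(d): forbidden (parity, ΔJ).
(c)–(d): forbidden (ΔS, ΔL, ΔJ).
Allowed pairs: 0 of 6.

0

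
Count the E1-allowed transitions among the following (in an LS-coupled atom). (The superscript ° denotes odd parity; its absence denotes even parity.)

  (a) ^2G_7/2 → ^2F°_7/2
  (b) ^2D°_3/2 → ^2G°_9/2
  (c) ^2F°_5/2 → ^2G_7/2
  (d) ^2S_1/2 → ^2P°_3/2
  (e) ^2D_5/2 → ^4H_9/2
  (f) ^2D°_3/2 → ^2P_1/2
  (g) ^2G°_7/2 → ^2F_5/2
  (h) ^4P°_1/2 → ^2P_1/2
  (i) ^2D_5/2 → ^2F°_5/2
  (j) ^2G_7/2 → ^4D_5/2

6

(a) allowed
(b) forbidden (parity, ΔL, ΔJ fail)
(c) allowed
(d) allowed
(e) forbidden (parity, ΔS, ΔL, ΔJ fail)
(f) allowed
(g) allowed
(h) forbidden (ΔS fails)
(i) allowed
(j) forbidden (parity, ΔS, ΔL fail)
Total allowed: 6 of 10.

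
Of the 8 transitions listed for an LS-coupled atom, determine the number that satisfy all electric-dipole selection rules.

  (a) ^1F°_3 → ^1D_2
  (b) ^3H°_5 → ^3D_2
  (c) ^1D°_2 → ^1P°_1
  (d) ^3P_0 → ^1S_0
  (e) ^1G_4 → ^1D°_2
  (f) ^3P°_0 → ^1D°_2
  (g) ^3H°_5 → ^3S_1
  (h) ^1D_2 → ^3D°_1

1

(a) allowed
(b) forbidden (ΔL, ΔJ fail)
(c) forbidden (parity fails)
(d) forbidden (parity, ΔS, ΔJ fail)
(e) forbidden (ΔL, ΔJ fail)
(f) forbidden (parity, ΔS, ΔJ fail)
(g) forbidden (ΔL, ΔJ fail)
(h) forbidden (ΔS fails)
Total allowed: 1 of 8.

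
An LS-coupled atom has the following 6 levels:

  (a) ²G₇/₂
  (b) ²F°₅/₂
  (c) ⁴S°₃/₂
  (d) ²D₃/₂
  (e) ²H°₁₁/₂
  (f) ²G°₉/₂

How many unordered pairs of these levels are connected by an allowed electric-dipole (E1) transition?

(a)–(b): allowed.
(a)–(c): forbidden (ΔS, ΔL, ΔJ).
(a)–(d): forbidden (parity, ΔL, ΔJ).
(a)–(e): forbidden (ΔJ).
(a)–(f): allowed.
(b)–(c): forbidden (parity, ΔS, ΔL).
(b)–(d): allowed.
(b)–(e): forbidden (parity, ΔL, ΔJ).
(b)–(f): forbidden (parity, ΔJ).
(c)–(d): forbidden (ΔS, ΔL).
(c)–(e): forbidden (parity, ΔS, ΔL, ΔJ).
(c)–(f): forbidden (parity, ΔS, ΔL, ΔJ).
(d)–(e): forbidden (ΔL, ΔJ).
(d)–(f): forbidden (ΔL, ΔJ).
(e)–(f): forbidden (parity).
Allowed pairs: 3 of 15.

3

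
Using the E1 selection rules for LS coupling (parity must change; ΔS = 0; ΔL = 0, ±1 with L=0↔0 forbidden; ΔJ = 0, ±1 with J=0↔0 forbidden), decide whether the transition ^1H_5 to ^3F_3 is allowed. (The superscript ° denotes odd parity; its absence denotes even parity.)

forbidden

Initial level: S=0, L=5, J=5, parity even. Final level: S=1, L=3, J=3, parity even.
Parity must change: even → even — fails.
ΔS = 0: S: 0 → 1 — fails.
ΔL = 0, ±1 (not L=0↔0): L: 5 → 3, ΔL = -2 — fails.
ΔJ = 0, ±1 (not J=0↔0): J: 5 → 3, ΔJ = -2 — fails.
Rule(s) violated: parity, ΔS, ΔL, ΔJ.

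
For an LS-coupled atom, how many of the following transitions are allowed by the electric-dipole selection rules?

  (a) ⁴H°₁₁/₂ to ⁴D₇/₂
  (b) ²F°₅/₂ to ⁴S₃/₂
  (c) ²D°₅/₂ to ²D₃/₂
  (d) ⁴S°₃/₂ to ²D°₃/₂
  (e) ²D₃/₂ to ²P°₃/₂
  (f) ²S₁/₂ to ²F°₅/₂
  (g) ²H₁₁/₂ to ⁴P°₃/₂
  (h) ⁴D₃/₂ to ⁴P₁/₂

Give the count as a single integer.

2

(a) forbidden (ΔL, ΔJ fail)
(b) forbidden (ΔS, ΔL fail)
(c) allowed
(d) forbidden (parity, ΔS, ΔL fail)
(e) allowed
(f) forbidden (ΔL, ΔJ fail)
(g) forbidden (ΔS, ΔL, ΔJ fail)
(h) forbidden (parity fails)
Total allowed: 2 of 8.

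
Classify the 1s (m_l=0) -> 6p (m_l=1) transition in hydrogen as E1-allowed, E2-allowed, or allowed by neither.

E1

Δl = 1 − 0 = +1; l_i + l_f = 1.
Δm_l = +1.
E1 (Δl = ±1, |Δm_l| ≤ 1): satisfied.
E2 (Δl = 0,±2, l_i+l_f ≥ 2, |Δm_l| ≤ 2): not satisfied.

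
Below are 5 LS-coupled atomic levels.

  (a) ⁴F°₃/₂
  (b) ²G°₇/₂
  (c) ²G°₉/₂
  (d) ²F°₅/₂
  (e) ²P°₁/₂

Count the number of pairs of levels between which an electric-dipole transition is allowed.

(a)–(b): forbidden (parity, ΔS, ΔJ).
(a)–(c): forbidden (parity, ΔS, ΔJ).
(a)–(d): forbidden (parity, ΔS).
(a)–(e): forbidden (parity, ΔS, ΔL).
(b)–(c): forbidden (parity).
(b)–(d): forbidden (parity).
(b)–(e): forbidden (parity, ΔL, ΔJ).
(c)–(d): forbidden (parity, ΔJ).
(c)–(e): forbidden (parity, ΔL, ΔJ).
(d)–(e): forbidden (parity, ΔL, ΔJ).
Allowed pairs: 0 of 10.

0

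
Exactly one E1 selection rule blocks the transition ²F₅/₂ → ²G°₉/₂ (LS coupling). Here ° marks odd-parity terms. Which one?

the ΔJ = 0, ±1 rule

Initial level: S=1/2, L=3, J=5/2, parity even. Final level: S=1/2, L=4, J=9/2, parity odd.
ΔS = 0: S: 1/2 → 1/2 — passes.
ΔJ = 0, ±1 (not J=0↔0): J: 5/2 → 9/2, ΔJ = +2 — fails.
Parity must change: even → odd — passes.
ΔL = 0, ±1 (not L=0↔0): L: 3 → 4, ΔL = +1 — passes.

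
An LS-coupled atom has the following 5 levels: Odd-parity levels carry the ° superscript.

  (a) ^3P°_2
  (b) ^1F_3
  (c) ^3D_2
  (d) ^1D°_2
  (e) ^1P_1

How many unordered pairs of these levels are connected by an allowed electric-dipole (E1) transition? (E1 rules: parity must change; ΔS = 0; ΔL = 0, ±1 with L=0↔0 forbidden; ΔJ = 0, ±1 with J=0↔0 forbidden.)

3

(a)–(b): forbidden (ΔS, ΔL).
(a)–(c): allowed.
(a)–(d): forbidden (parity, ΔS).
(a)–(e): forbidden (ΔS).
(b)–(c): forbidden (parity, ΔS).
(b)–(d): allowed.
(b)–(e): forbidden (parity, ΔL, ΔJ).
(c)–(d): forbidden (ΔS).
(c)–(e): forbidden (parity, ΔS).
(d)–(e): allowed.
Allowed pairs: 3 of 10.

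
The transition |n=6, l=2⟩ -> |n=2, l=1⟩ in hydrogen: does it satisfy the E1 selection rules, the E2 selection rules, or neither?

E1

Δl = 1 − 2 = -1; l_i + l_f = 3.
E1 (Δl = ±1): satisfied.
E2 (Δl = 0,±2, l_i+l_f ≥ 2): not satisfied.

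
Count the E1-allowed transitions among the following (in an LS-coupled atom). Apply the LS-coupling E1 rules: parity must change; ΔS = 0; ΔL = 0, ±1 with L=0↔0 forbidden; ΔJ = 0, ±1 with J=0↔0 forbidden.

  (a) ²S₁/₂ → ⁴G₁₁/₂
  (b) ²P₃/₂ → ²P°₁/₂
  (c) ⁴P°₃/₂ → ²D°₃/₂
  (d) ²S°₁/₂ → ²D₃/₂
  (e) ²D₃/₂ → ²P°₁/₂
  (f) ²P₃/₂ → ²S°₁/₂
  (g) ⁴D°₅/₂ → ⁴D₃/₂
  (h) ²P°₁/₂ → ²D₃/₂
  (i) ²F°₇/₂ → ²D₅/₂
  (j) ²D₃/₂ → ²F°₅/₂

(a) forbidden (parity, ΔS, ΔL, ΔJ fail)
(b) allowed
(c) forbidden (parity, ΔS fail)
(d) forbidden (ΔL fails)
(e) allowed
(f) allowed
(g) allowed
(h) allowed
(i) allowed
(j) allowed
Total allowed: 7 of 10.

7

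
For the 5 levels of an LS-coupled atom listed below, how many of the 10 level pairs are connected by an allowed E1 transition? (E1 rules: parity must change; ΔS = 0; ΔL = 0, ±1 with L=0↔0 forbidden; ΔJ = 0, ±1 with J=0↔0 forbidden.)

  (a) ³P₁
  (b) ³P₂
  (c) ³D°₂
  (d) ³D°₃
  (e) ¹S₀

3

(a)–(b): forbidden (parity).
(a)–(c): allowed.
(a)–(d): forbidden (ΔJ).
(a)–(e): forbidden (parity, ΔS).
(b)–(c): allowed.
(b)–(d): allowed.
(b)–(e): forbidden (parity, ΔS, ΔJ).
(c)–(d): forbidden (parity).
(c)–(e): forbidden (ΔS, ΔL, ΔJ).
(d)–(e): forbidden (ΔS, ΔL, ΔJ).
Allowed pairs: 3 of 10.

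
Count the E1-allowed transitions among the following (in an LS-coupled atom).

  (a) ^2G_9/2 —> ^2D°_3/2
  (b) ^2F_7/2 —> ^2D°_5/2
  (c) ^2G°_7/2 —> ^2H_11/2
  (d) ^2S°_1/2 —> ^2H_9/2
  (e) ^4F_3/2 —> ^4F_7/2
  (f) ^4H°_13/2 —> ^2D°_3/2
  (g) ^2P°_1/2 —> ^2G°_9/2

(a) forbidden (ΔL, ΔJ fail)
(b) allowed
(c) forbidden (ΔJ fails)
(d) forbidden (ΔL, ΔJ fail)
(e) forbidden (parity, ΔJ fail)
(f) forbidden (parity, ΔS, ΔL, ΔJ fail)
(g) forbidden (parity, ΔL, ΔJ fail)
Total allowed: 1 of 7.

1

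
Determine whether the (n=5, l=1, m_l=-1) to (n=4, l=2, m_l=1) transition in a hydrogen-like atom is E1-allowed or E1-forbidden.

Initial l = 1, final l = 2, so Δl = +1. E1 requires Δl = ±1: passes.
Δm_l = 1 − (-1) = +2. E1 requires Δm_l = 0, ±1: fails.
The transition is electric-dipole forbidden.

forbidden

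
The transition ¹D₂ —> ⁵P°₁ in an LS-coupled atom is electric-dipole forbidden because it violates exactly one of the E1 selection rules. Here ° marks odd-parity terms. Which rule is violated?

the ΔS = 0 rule

Initial level: S=0, L=2, J=2, parity even. Final level: S=2, L=1, J=1, parity odd.
ΔL = 0, ±1 (not L=0↔0): L: 2 → 1, ΔL = -1 — ✓.
Parity must change: even → odd — ✓.
ΔJ = 0, ±1 (not J=0↔0): J: 2 → 1, ΔJ = -1 — ✓.
ΔS = 0: S: 0 → 2 — ✗.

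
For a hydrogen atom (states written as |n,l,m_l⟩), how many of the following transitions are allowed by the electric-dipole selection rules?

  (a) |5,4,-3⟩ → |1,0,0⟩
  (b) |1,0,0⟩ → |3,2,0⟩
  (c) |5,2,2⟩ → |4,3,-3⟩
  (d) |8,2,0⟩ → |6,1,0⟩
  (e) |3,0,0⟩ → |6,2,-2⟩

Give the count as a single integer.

(a) forbidden — Δl = -4 (E1 requires Δl = ±1); Δm_l = +3 (E1 requires Δm_l = 0, ±1)
(b) forbidden — Δl = +2 (E1 requires Δl = ±1)
(c) forbidden — Δm_l = -5 (E1 requires Δm_l = 0, ±1)
(d) allowed
(e) forbidden — Δl = +2 (E1 requires Δl = ±1); Δm_l = -2 (E1 requires Δm_l = 0, ±1)
Total allowed: 1 of 5.

1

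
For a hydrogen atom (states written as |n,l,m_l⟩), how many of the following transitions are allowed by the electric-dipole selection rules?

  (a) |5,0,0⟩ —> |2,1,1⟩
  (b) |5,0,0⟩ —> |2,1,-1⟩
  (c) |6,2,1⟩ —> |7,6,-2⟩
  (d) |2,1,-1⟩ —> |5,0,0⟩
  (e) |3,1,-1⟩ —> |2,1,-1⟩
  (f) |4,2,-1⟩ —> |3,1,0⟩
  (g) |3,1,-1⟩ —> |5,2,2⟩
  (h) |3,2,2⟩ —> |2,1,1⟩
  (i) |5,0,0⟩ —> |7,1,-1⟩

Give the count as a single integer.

(a) allowed
(b) allowed
(c) forbidden — Δl = +4 (E1 requires Δl = ±1); Δm_l = -3 (E1 requires Δm_l = 0, ±1)
(d) allowed
(e) forbidden — Δl = +0 (E1 requires Δl = ±1)
(f) allowed
(g) forbidden — Δm_l = +3 (E1 requires Δm_l = 0, ±1)
(h) allowed
(i) allowed
Total allowed: 6 of 9.

6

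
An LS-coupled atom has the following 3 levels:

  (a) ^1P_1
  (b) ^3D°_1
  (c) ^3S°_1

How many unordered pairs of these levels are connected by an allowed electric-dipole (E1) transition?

0

(a)–(b): forbidden (ΔS).
(a)–(c): forbidden (ΔS).
(b)–(c): forbidden (parity, ΔL).
Allowed pairs: 0 of 3.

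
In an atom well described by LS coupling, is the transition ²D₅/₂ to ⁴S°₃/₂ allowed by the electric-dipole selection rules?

forbidden

Initial level: S=1/2, L=2, J=5/2, parity even. Final level: S=3/2, L=0, J=3/2, parity odd.
Parity must change: even → odd — ok.
ΔS = 0: S: 1/2 → 3/2 — fails.
ΔL = 0, ±1 (not L=0↔0): L: 2 → 0, ΔL = -2 — fails.
ΔJ = 0, ±1 (not J=0↔0): J: 5/2 → 3/2, ΔJ = -1 — ok.
Rule(s) violated: ΔS, ΔL.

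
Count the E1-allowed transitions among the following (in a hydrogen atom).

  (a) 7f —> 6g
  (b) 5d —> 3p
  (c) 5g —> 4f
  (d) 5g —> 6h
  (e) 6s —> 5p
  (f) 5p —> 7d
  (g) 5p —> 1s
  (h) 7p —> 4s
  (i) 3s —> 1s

8

(a) allowed
(b) allowed
(c) allowed
(d) allowed
(e) allowed
(f) allowed
(g) allowed
(h) allowed
(i) forbidden — Δl = +0 (E1 requires Δl = ±1)
Total allowed: 8 of 9.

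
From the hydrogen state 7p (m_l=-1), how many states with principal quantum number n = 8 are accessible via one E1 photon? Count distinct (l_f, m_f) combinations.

4

E1 requires Δl = ±1, so l_f ∈ {0, 2}; with 0 ≤ l_f ≤ n_f−1 = 7, the allowed l_f values are {0, 2}.
For l_f = 0: m_f ∈ {m_i−1, m_i, m_i+1} ∩ [−0, 0] = {0} → 1 state.
For l_f = 2: m_f ∈ {m_i−1, m_i, m_i+1} ∩ [−2, 2] = {-2, -1, 0} → 3 states.
Total: 4.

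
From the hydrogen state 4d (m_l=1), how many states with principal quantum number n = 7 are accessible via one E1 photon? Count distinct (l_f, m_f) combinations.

5

E1 requires Δl = ±1, so l_f ∈ {1, 3}; with 0 ≤ l_f ≤ n_f−1 = 6, the allowed l_f values are {1, 3}.
For l_f = 1: m_f ∈ {m_i−1, m_i, m_i+1} ∩ [−1, 1] = {0, 1} → 2 states.
For l_f = 3: m_f ∈ {m_i−1, m_i, m_i+1} ∩ [−3, 3] = {0, 1, 2} → 3 states.
Total: 5.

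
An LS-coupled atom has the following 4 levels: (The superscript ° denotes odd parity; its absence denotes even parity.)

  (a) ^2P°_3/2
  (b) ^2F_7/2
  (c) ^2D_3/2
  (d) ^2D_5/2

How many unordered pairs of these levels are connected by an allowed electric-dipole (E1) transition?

(a)–(b): forbidden (ΔL, ΔJ).
(a)–(c): allowed.
(a)–(d): allowed.
(b)–(c): forbidden (parity, ΔJ).
(b)–(d): forbidden (parity).
(c)–(d): forbidden (parity).
Allowed pairs: 2 of 6.

2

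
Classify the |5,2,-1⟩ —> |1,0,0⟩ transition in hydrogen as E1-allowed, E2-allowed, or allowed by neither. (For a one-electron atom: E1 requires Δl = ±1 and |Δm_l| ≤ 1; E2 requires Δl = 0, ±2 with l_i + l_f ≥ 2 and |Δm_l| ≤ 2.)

E2

Δl = 0 − 2 = -2; l_i + l_f = 2.
Δm_l = +1.
E1 (Δl = ±1, |Δm_l| ≤ 1): not satisfied.
E2 (Δl = 0,±2, l_i+l_f ≥ 2, |Δm_l| ≤ 2): satisfied.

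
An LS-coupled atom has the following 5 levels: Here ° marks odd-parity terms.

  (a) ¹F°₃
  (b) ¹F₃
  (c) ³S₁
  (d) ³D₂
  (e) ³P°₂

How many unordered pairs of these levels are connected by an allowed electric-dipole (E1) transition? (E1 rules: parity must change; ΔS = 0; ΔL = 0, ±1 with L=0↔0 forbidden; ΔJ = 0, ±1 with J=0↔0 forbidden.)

(a)–(b): allowed.
(a)–(c): forbidden (ΔS, ΔL, ΔJ).
(a)–(d): forbidden (ΔS).
(a)–(e): forbidden (parity, ΔS, ΔL).
(b)–(c): forbidden (parity, ΔS, ΔL, ΔJ).
(b)–(d): forbidden (parity, ΔS).
(b)–(e): forbidden (ΔS, ΔL).
(c)–(d): forbidden (parity, ΔL).
(c)–(e): allowed.
(d)–(e): allowed.
Allowed pairs: 3 of 10.

3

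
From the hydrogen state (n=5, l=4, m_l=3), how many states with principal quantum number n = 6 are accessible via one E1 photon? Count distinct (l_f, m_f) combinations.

E1 requires Δl = ±1, so l_f ∈ {3, 5}; with 0 ≤ l_f ≤ n_f−1 = 5, the allowed l_f values are {3, 5}.
For l_f = 3: m_f ∈ {m_i−1, m_i, m_i+1} ∩ [−3, 3] = {2, 3} → 2 states.
For l_f = 5: m_f ∈ {m_i−1, m_i, m_i+1} ∩ [−5, 5] = {2, 3, 4} → 3 states.
Total: 5.

5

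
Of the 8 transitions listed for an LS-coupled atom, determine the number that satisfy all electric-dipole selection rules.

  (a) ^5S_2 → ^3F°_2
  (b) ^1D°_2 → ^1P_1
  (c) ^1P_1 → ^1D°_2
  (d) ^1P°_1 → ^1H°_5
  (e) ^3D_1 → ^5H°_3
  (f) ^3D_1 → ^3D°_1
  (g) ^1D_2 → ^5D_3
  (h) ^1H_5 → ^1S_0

3

(a) forbidden (ΔS, ΔL fail)
(b) allowed
(c) allowed
(d) forbidden (parity, ΔL, ΔJ fail)
(e) forbidden (ΔS, ΔL, ΔJ fail)
(f) allowed
(g) forbidden (parity, ΔS fail)
(h) forbidden (parity, ΔL, ΔJ fail)
Total allowed: 3 of 8.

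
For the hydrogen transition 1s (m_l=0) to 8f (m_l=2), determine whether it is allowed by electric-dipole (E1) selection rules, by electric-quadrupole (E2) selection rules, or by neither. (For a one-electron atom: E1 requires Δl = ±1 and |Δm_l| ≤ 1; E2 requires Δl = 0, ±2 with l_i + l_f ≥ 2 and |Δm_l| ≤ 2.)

neither

Δl = 3 − 0 = +3; l_i + l_f = 3.
Δm_l = +2.
E1 (Δl = ±1, |Δm_l| ≤ 1): not satisfied.
E2 (Δl = 0,±2, l_i+l_f ≥ 2, |Δm_l| ≤ 2): not satisfied.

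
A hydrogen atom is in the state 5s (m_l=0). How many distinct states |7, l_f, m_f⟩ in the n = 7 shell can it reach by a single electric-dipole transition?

3

E1 requires Δl = ±1, so l_f ∈ {-1, 1}; with 0 ≤ l_f ≤ n_f−1 = 6, the allowed l_f values are {1}.
For l_f = 1: m_f ∈ {m_i−1, m_i, m_i+1} ∩ [−1, 1] = {-1, 0, 1} → 3 states.
Total: 3.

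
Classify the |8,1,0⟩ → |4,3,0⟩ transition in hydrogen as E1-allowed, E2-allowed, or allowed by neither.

Δl = 3 − 1 = +2; l_i + l_f = 4.
Δm_l = +0.
E1 (Δl = ±1, |Δm_l| ≤ 1): not satisfied.
E2 (Δl = 0,±2, l_i+l_f ≥ 2, |Δm_l| ≤ 2): satisfied.

E2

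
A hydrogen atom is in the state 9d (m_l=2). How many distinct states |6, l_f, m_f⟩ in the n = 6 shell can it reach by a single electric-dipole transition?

E1 requires Δl = ±1, so l_f ∈ {1, 3}; with 0 ≤ l_f ≤ n_f−1 = 5, the allowed l_f values are {1, 3}.
For l_f = 1: m_f ∈ {m_i−1, m_i, m_i+1} ∩ [−1, 1] = {1} → 1 state.
For l_f = 3: m_f ∈ {m_i−1, m_i, m_i+1} ∩ [−3, 3] = {1, 2, 3} → 3 states.
Total: 4.

4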